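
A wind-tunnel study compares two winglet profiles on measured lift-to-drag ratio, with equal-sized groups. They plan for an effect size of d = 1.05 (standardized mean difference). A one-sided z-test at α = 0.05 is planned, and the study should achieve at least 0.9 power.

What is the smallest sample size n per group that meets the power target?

For power 0.9 need Φ(δ − z_{0.05}) = 0.9, so δ = z_{0.05} + z_{0.10} = 1.645 + 1.282 = 2.926.
δ = d·√(n/2) ⇒ n = 2(δ/d)² = 2 × (2.926 / 1.05)² = 15.54.
Round up to the next whole unit.

n = 16 per group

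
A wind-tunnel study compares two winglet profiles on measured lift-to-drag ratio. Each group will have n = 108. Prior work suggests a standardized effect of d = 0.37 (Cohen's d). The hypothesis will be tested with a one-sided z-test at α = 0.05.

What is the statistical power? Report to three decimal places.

Noncentrality parameter: δ = d·√(n/2) = 0.37 × √(108/2) = 2.7189
Critical value for a one-sided test at α = 0.05: z_α = 1.645.
Power = Φ(δ − 1.645) = Φ(1.074) = 0.8586.

Power ≈ 0.859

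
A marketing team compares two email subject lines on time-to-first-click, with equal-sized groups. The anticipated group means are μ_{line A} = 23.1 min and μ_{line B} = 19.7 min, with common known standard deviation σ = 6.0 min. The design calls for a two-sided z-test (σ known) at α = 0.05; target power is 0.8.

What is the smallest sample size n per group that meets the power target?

Standardized effect: d = |μ_{line A} − μ_{line B}| / σ = |23.1 − 19.7| / 6.0 = 0.5667
For power 0.8 need Φ(δ − z_{0.025}) = 0.8, so δ = z_{0.025} + z_{0.20} = 1.960 + 0.842 = 2.802.
(Ignoring the negligible lower-tail rejection probability gives the usual closed-form inversion.)
δ = d·√(n/2) ⇒ n = 2(δ/d)² = 2 × (2.802 / 0.5667)² = 48.89.
Rounding up, n = 49 per group.

n = 49 per group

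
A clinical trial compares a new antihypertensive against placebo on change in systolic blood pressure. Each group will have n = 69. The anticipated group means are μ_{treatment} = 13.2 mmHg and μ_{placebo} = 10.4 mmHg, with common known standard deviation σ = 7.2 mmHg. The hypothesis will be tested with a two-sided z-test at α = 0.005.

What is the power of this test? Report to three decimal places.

Power ≈ 0.301

Standardized effect: d = |μ_{treatment} − μ_{placebo}| / σ = |13.2 − 10.4| / 7.2 = 0.3889
Noncentrality parameter: δ = d·√(n/2) = 0.3889 × √(69/2) = 2.2842
Two-sided α = 0.005 → critical value z_{0.0025} = 2.807.
Power = Φ(δ − 2.807) + Φ(−δ − 2.807) = Φ(-0.523) + Φ(-5.091) = 0.3005 + 0.0000 = 0.3005.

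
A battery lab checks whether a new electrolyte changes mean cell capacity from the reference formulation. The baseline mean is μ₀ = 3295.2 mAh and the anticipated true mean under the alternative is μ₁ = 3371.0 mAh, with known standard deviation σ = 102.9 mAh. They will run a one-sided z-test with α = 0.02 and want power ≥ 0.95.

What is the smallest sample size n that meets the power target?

n = 26

Standardized effect: d = |μ₁ − μ₀| / σ = |3371.0 − 3295.2| / 102.9 = 0.7366
For power 0.95 need Φ(δ − z_{0.02}) = 0.95, so δ = z_{0.02} + z_{0.05} = 2.054 + 1.645 = 3.699.
δ = d·√n ⇒ n = (δ/d)² = (3.699 / 0.7366)² = 25.21.
Round up to the next whole unit.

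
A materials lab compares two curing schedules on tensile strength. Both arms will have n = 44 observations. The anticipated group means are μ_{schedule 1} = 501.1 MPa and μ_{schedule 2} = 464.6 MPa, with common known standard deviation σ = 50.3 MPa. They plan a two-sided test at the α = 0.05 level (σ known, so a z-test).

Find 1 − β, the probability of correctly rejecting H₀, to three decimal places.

Standardized effect: d = |μ_{schedule 1} − μ_{schedule 2}| / σ = |501.1 − 464.6| / 50.3 = 0.7256
Noncentrality parameter: δ = d·√(n/2) = 0.7256 × √(44/2) = 3.4036
Two-sided α = 0.05 → critical value z_{0.025} = 1.960.
Power = Φ(δ − 1.960) + Φ(−δ − 1.960) = Φ(1.444) + Φ(-5.364) = 0.9256 + 0.0000 = 0.9256.

Power ≈ 0.926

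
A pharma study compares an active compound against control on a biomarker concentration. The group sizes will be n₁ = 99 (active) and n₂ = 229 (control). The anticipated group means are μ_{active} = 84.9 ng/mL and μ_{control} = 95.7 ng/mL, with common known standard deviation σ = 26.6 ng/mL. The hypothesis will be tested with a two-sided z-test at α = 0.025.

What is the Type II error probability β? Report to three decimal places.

Standardized effect: d = |μ_{active} − μ_{control}| / σ = |84.9 − 95.7| / 26.6 = 0.4060
Noncentrality parameter: δ = d / √(1/n₁ + 1/n₂) = 0.4060 / √(1/99 + 1/229) = 3.3755
Two-sided α = 0.025 → critical value z_{0.0125} = 2.241.
Power = Φ(δ − 2.241) + Φ(−δ − 2.241) = Φ(1.134) + Φ(-5.617) = 0.8716 + 0.0000 = 0.8716.
Type II error: β = 1 − power = 1 − 0.8716 = 0.1284.

β ≈ 0.128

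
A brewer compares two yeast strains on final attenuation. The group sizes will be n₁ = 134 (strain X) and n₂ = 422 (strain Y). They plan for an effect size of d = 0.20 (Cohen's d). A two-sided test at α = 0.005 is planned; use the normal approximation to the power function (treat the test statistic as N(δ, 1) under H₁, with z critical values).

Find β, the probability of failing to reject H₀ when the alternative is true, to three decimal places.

Noncentrality parameter: δ = d / √(1/n₁ + 1/n₂) = 0.20 / √(1/134 + 1/422) = 2.0170
Two-sided α = 0.005 → critical value z_{0.0025} = 2.807.
Power = Φ(δ − 2.807) + Φ(−δ − 2.807) = Φ(-0.790) + Φ(-4.824) = 0.2147 + 0.0000 = 0.2147.
Type II error: β = 1 − power = 1 − 0.2147 = 0.7853.

β ≈ 0.785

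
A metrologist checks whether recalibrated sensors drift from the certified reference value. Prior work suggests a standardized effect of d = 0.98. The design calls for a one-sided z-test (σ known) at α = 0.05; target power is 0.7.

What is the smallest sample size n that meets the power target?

n = 5

Set Φ(δ − 1.645) = 0.7; then δ − 1.645 = Φ⁻¹(0.7) = 0.524, giving δ = 2.169.
δ = d·√n ⇒ n = (δ/d)² = (2.169 / 0.98)² = 4.90.
Rounding up, n = 5.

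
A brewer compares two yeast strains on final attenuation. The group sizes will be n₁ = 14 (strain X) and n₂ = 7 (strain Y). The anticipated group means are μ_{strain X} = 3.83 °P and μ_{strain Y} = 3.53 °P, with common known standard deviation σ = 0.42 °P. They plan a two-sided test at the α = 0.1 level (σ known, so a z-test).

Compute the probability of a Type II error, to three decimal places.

Standardized effect: d = |μ_{strain X} − μ_{strain Y}| / σ = |3.83 − 3.53| / 0.42 = 0.7143
Noncentrality parameter: δ = d / √(1/n₁ + 1/n₂) = 0.7143 / √(1/14 + 1/7) = 1.5430
Critical value for a two-sided test at α = 0.1: z_{α/2} = 1.645.
Power = Φ(δ − 1.645) + Φ(−δ − 1.645) = Φ(-0.102) + Φ(-3.188) = 0.4594 + 0.0007 = 0.4602.
Type II error: β = 1 − power = 1 − 0.4602 = 0.5398.

β ≈ 0.540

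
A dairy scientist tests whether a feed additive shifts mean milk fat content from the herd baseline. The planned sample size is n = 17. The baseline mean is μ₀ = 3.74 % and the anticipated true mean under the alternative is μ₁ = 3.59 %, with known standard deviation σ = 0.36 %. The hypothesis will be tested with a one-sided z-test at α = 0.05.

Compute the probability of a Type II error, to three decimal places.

Standardized effect: d = |μ₁ − μ₀| / σ = |3.59 − 3.74| / 0.36 = 0.4167
Noncentrality parameter: δ = d·√n = 0.4167 × √17 = 1.7180
One-sided α = 0.05 → critical value z_{0.05} = 1.645.
Power = Φ(δ − 1.645) = Φ(0.073) = 0.5291.
Type II error: β = 1 − power = 1 − 0.5291 = 0.4709.

β ≈ 0.471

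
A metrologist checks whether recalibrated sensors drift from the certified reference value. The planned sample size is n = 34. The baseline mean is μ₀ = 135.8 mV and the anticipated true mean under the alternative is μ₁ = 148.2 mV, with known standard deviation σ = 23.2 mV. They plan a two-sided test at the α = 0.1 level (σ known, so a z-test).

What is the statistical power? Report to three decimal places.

Standardized effect: d = |μ₁ − μ₀| / σ = |148.2 − 135.8| / 23.2 = 0.5345
Noncentrality parameter: λ = d·√n = 0.5345 × √34 = 3.1165
Two-sided α = 0.1 → critical value z_{0.05} = 1.645.
Power = Φ(λ − 1.645) + Φ(−λ − 1.645) = Φ(1.472) + Φ(-4.761) = 0.9294 + 0.0000 = 0.9294.

Power ≈ 0.929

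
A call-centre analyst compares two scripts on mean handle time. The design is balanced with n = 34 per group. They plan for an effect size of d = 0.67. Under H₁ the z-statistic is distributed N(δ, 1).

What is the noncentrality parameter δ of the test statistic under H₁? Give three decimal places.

δ = d·√(n/2) = 0.67 × √(34/2) = 2.7625

δ ≈ 2.762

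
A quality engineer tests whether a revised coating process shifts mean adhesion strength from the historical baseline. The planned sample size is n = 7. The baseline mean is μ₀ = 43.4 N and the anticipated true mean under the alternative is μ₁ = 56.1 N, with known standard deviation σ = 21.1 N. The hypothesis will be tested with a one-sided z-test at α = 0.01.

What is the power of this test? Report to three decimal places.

Standardized effect: d = |μ₁ − μ₀| / σ = |56.1 − 43.4| / 21.1 = 0.6019
Noncentrality parameter: δ = d·√n = 0.6019 × √7 = 1.5925
Critical value for a one-sided test at α = 0.01: z_α = 2.326.
Power = P(Z > 2.326 − δ) = Φ(-0.734) = 0.2315.

Power ≈ 0.232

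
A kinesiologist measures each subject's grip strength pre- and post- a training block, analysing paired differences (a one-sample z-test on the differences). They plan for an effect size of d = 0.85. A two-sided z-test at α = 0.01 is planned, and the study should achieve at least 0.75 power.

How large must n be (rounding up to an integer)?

Set Φ(δ − 2.576) = 0.75; then δ − 2.576 = Φ⁻¹(0.75) = 0.674, giving δ = 3.250.
(For δ > 0 the lower-tail rejection region contributes negligibly to power, so the one-term inversion is standard.)
δ = d·√n ⇒ n = (δ/d)² = (3.250 / 0.85)² = 14.62.
Rounding up, n = 15.

n = 15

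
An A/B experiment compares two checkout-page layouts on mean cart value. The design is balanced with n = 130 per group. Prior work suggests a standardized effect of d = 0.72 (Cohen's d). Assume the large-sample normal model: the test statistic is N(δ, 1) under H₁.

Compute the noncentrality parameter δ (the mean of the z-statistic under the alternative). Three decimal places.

The noncentrality parameter scales effect size by the design's sample-size factor: δ = d·√(n/2) = 0.72 × √(130/2) = 5.8048

δ ≈ 5.805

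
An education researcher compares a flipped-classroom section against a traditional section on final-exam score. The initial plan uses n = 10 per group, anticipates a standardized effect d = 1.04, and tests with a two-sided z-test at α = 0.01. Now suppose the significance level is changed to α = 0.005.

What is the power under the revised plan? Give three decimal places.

Power ≈ 0.315

δ = d·√(n/2) = 1.04 × √(10/2) = 2.3255 (unchanged). New critical value: z_{0.0025} = 2.807.
Revised power = Φ(δ − 2.807) + Φ(−δ − 2.807) = Φ(-0.482) + Φ(-5.133) = 0.3151 + 0.0000 = 0.3151.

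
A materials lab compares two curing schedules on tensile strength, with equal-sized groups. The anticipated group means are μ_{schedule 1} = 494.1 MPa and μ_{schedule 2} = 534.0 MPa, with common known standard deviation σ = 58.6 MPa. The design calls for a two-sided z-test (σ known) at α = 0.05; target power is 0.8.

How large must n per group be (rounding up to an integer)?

n = 34 per group

Standardized effect: d = |μ_{schedule 1} − μ_{schedule 2}| / σ = |494.1 − 534.0| / 58.6 = 0.6809
For power 0.8 need Φ(δ − z_{0.025}) = 0.8, so δ = z_{0.025} + z_{0.20} = 1.960 + 0.842 = 2.802.
(Ignoring the negligible lower-tail rejection probability gives the usual closed-form inversion.)
δ = d·√(n/2) ⇒ n = 2(δ/d)² = 2 × (2.802 / 0.6809)² = 33.86.
Round up to the next whole unit.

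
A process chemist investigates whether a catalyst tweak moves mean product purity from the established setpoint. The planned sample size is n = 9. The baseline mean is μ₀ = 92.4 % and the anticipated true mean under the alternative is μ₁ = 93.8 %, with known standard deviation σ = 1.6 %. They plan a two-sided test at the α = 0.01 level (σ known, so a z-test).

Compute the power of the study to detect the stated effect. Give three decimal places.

Power ≈ 0.520

Standardized effect: d = |μ₁ − μ₀| / σ = |93.8 − 92.4| / 1.6 = 0.8750
Noncentrality parameter: δ = d·√n = 0.8750 × √9 = 2.6250
Two-sided α = 0.01 → critical value z_{0.005} = 2.576.
Power = Φ(δ − 2.576) + Φ(−δ − 2.576) = Φ(0.049) + Φ(-5.201) = 0.5196 + 0.0000 = 0.5196.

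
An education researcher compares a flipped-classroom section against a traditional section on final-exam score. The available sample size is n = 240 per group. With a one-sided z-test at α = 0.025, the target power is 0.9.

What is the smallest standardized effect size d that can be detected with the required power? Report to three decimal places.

d ≈ 0.296

Required noncentrality: δ = z_{0.025} + z_{0.10} = 1.960 + 1.282 = 3.242.
δ = d·√(n/2) ⇒ d = δ/√(n/2) = 3.242/√(240/2) = 0.2959.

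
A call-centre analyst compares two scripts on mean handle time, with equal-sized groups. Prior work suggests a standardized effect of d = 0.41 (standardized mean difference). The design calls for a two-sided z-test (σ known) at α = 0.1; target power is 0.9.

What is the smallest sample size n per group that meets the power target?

n = 102 per group

For power 0.9 need Φ(δ − z_{0.05}) = 0.9, so δ = z_{0.05} + z_{0.10} = 1.645 + 1.282 = 2.926.
(The Φ(−δ − z_{α/2}) term is vanishingly small for δ > 0 and is dropped in the standard sample-size formula.)
δ = d·√(n/2) ⇒ n = 2(δ/d)² = 2 × (2.926 / 0.41)² = 101.89.
Rounding up, n = 102 per group.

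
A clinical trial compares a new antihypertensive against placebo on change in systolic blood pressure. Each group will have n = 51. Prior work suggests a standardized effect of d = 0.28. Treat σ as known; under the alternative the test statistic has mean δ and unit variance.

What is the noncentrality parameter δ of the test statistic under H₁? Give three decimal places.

The noncentrality parameter scales effect size by the design's sample-size factor: δ = d·√(n/2) = 0.28 × √(51/2) = 1.4139

δ ≈ 1.414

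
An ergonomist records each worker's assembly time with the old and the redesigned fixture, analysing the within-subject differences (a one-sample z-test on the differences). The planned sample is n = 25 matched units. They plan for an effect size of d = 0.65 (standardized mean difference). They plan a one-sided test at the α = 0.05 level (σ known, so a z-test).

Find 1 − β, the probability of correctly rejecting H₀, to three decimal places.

Noncentrality parameter: δ = d·√n = 0.65 × √25 = 3.2500
Critical value for a one-sided test at α = 0.05: z_α = 1.645.
Power = Φ(δ − 1.645) = Φ(1.605) = 0.9458.

Power ≈ 0.946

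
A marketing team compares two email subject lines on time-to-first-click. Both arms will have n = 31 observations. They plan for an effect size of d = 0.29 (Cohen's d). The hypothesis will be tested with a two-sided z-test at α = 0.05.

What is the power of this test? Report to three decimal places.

Noncentrality parameter: δ = d·√(n/2) = 0.29 × √(31/2) = 1.1417
Two-sided α = 0.05 → critical value z_{0.025} = 1.960.
Power = Φ(δ − 1.960) + Φ(−δ − 1.960) = Φ(-0.818) + Φ(-3.102) = 0.2066 + 0.0010 = 0.2076.

Power ≈ 0.208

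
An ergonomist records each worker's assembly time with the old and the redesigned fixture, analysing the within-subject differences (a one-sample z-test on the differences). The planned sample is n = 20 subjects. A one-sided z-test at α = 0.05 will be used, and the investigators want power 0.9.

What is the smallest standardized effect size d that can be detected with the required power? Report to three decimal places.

d ≈ 0.654

Required noncentrality: δ = z_{0.05} + z_{0.10} = 1.645 + 1.282 = 2.926.
δ = d·√n ⇒ d = δ/√n = 2.926/√20 = 0.6544.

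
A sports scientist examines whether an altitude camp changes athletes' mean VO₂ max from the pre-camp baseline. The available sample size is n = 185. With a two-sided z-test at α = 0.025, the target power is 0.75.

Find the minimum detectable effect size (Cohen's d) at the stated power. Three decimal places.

d ≈ 0.214

Required noncentrality: δ = z_{0.0125} + z_{0.25} = 2.241 + 0.674 = 2.916.
(The second rejection-region term Φ(−δ − z_{α/2}) is negligible and dropped.)
δ = d·√n ⇒ d = δ/√n = 2.916/√185 = 0.2144.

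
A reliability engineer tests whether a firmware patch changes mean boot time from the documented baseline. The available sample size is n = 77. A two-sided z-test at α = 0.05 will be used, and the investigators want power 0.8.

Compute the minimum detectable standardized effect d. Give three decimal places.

Need Φ(δ − 1.960) = 0.8, so δ = 1.960 + 0.842 = 2.802.
(The second rejection-region term Φ(−δ − z_{α/2}) is negligible and dropped.)
δ = d·√n ⇒ d = δ/√n = 2.802/√77 = 0.3193.

d ≈ 0.319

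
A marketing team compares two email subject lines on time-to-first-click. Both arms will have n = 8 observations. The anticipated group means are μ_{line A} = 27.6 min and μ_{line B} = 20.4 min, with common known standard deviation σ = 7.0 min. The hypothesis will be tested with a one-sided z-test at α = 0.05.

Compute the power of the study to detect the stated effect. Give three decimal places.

Power ≈ 0.660

Standardized effect: d = |μ_{line A} − μ_{line B}| / σ = |27.6 − 20.4| / 7.0 = 1.0286
Noncentrality parameter: δ = d·√(n/2) = 1.0286 × √(8/2) = 2.0571
One-sided α = 0.05 → critical value z_{0.05} = 1.645.
Power = Φ(δ − 1.645) = Φ(0.412) = 0.6599.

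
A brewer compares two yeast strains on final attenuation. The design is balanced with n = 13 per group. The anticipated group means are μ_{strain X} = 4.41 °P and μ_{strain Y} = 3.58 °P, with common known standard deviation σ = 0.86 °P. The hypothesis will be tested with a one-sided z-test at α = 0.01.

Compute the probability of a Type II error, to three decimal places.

β ≈ 0.447

Standardized effect: d = |μ_{strain X} − μ_{strain Y}| / σ = |4.41 − 3.58| / 0.86 = 0.9651
Noncentrality parameter: δ = d·√(n/2) = 0.9651 × √(13/2) = 2.4606
Critical value for a one-sided test at α = 0.01: z_α = 2.326.
Power = Φ(δ − 2.326) = Φ(0.134) = 0.5534.
Type II error: β = 1 − power = 1 − 0.5534 = 0.4466.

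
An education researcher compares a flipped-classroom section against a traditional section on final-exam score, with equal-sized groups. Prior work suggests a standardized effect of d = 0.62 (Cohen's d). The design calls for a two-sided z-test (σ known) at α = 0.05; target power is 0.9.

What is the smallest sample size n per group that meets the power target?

n = 55 per group

Set Φ(δ − 1.960) = 0.9; then δ − 1.960 = Φ⁻¹(0.9) = 1.282, giving δ = 3.242.
(For δ > 0 the lower-tail rejection region contributes negligibly to power, so the one-term inversion is standard.)
δ = d·√(n/2) ⇒ n = 2(δ/d)² = 2 × (3.242 / 0.62)² = 54.67.
Round up to the next whole unit.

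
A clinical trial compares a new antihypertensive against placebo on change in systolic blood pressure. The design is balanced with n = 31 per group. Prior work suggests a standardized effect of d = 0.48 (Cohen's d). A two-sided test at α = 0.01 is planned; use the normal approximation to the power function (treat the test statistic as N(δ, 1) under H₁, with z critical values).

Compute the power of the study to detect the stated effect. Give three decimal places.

Power ≈ 0.246

Noncentrality parameter: δ = d·√(n/2) = 0.48 × √(31/2) = 1.8898
Two-sided α = 0.01 → critical value z_{0.005} = 2.576.
Power = Φ(δ − 2.576) + Φ(−δ − 2.576) = Φ(-0.686) + Φ(-4.466) = 0.2463 + 0.0000 = 0.2463.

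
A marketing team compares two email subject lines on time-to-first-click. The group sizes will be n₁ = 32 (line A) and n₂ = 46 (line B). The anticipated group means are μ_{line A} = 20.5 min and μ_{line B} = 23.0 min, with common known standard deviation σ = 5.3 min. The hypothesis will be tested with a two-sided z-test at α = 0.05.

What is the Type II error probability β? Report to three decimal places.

β ≈ 0.464

Standardized effect: d = |μ_{line A} − μ_{line B}| / σ = |20.5 − 23.0| / 5.3 = 0.4717
Noncentrality parameter: λ = d / √(1/n₁ + 1/n₂) = 0.4717 / √(1/32 + 1/46) = 2.0491
Two-sided α = 0.05 → critical value z_{0.025} = 1.960.
Power = Φ(λ − 1.960) + Φ(−λ − 1.960) = Φ(0.089) + Φ(-4.009) = 0.5355 + 0.0000 = 0.5356.
Type II error: β = 1 − power = 1 − 0.5356 = 0.4644.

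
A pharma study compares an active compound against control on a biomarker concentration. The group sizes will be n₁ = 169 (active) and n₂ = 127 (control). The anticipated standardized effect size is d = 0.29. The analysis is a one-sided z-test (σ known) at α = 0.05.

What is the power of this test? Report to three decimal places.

Power ≈ 0.795

Noncentrality parameter: δ = d / √(1/n₁ + 1/n₂) = 0.29 / √(1/169 + 1/127) = 2.4694
Critical value for a one-sided test at α = 0.05: z_α = 1.645.
Power = P(Z > 1.645 − δ) = Φ(0.825) = 0.7952.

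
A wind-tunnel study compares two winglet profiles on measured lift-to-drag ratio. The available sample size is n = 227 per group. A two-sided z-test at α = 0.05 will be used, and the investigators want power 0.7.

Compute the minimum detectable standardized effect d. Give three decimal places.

Required noncentrality: δ = z_{0.025} + z_{0.30} = 1.960 + 0.524 = 2.484.
(The second rejection-region term Φ(−δ − z_{α/2}) is negligible and dropped.)
δ = d·√(n/2) ⇒ d = δ/√(n/2) = 2.484/√(227/2) = 0.2332.

d ≈ 0.233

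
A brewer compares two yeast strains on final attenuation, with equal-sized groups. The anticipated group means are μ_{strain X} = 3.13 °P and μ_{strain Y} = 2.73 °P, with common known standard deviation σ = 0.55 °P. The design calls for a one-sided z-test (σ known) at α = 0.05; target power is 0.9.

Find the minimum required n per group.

n = 33 per group

Standardized effect: d = |μ_{strain X} − μ_{strain Y}| / σ = |3.13 − 2.73| / 0.55 = 0.7273
Set Φ(δ − 1.645) = 0.9; then δ − 1.645 = Φ⁻¹(0.9) = 1.282, giving δ = 2.926.
δ = d·√(n/2) ⇒ n = 2(δ/d)² = 2 × (2.926 / 0.7273)² = 32.38.
Round up to the next whole unit.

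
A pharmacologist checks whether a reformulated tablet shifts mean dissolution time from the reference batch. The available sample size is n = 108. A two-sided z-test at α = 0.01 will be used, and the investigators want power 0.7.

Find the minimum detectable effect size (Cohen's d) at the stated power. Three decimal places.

d ≈ 0.298

Required noncentrality: δ = z_{0.005} + z_{0.30} = 2.576 + 0.524 = 3.100.
(The second rejection-region term Φ(−δ − z_{α/2}) is negligible and dropped.)
δ = d·√n ⇒ d = δ/√n = 3.100/√108 = 0.2983.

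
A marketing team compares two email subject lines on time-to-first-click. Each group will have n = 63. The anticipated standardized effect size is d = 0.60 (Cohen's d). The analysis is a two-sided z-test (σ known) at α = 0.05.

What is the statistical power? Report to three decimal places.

Power ≈ 0.920

Noncentrality parameter: δ = d·√(n/2) = 0.60 × √(63/2) = 3.3675
Critical value for a two-sided test at α = 0.05: z_{α/2} = 1.960.
Power = Φ(δ − 1.960) + Φ(−δ − 1.960) = Φ(1.408) + Φ(-5.327) = 0.9204 + 0.0000 = 0.9204.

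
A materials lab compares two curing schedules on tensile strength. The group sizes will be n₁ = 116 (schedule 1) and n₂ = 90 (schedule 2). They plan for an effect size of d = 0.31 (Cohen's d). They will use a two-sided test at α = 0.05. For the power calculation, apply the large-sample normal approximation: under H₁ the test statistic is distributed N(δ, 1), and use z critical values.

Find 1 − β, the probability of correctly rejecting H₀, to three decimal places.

Noncentrality parameter: λ = d / √(1/n₁ + 1/n₂) = 0.31 / √(1/116 + 1/90) = 2.2069
Critical value for a two-sided test at α = 0.05: z_{α/2} = 1.960.
Power = Φ(λ − 1.960) + Φ(−λ − 1.960) = Φ(0.247) + Φ(-4.167) = 0.5975 + 0.0000 = 0.5975.

Power ≈ 0.598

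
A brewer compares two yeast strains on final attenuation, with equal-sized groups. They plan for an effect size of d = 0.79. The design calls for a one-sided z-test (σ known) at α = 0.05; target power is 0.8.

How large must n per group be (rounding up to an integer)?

n = 20 per group

For power 0.8 need Φ(δ − z_{0.05}) = 0.8, so δ = z_{0.05} + z_{0.20} = 1.645 + 0.842 = 2.486.
δ = d·√(n/2) ⇒ n = 2(δ/d)² = 2 × (2.486 / 0.79)² = 19.81.
Rounding up, n = 20 per group.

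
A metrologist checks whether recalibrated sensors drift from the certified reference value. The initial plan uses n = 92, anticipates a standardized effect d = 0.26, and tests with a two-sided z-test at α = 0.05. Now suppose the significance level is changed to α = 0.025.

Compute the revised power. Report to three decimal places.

δ = d·√n = 0.26 × √92 = 2.4938 (unchanged). New critical value: z_{0.0125} = 2.241.
Revised power = Φ(δ − 2.241) + Φ(−δ − 2.241) = Φ(0.252) + Φ(-4.735) = 0.5996 + 0.0000 = 0.5996.

Power ≈ 0.600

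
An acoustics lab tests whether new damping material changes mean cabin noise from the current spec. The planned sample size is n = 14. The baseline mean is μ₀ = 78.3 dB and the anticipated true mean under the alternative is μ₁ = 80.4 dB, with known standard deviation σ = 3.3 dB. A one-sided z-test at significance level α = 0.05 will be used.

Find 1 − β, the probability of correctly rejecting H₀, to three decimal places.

Power ≈ 0.769

Standardized effect: d = |μ₁ − μ₀| / σ = |80.4 − 78.3| / 3.3 = 0.6364
Noncentrality parameter: δ = d·√n = 0.6364 × √14 = 2.3811
Critical value for a one-sided test at α = 0.05: z_α = 1.645.
Power = Φ(δ − 1.645) = Φ(0.736) = 0.7692.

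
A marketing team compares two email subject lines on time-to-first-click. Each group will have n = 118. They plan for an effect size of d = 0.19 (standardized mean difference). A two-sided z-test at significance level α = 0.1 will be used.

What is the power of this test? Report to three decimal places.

Noncentrality parameter: δ = d·√(n/2) = 0.19 × √(118/2) = 1.4594
Critical value for a two-sided test at α = 0.1: z_{α/2} = 1.645.
Power = Φ(δ − 1.645) + Φ(−δ − 1.645) = Φ(-0.185) + Φ(-3.104) = 0.4264 + 0.0010 = 0.4274.

Power ≈ 0.427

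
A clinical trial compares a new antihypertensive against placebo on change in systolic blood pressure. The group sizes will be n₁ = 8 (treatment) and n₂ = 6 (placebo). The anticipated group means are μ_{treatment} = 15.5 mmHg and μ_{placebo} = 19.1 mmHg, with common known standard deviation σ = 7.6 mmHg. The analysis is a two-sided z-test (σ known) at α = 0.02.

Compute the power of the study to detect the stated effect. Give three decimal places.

Power ≈ 0.074

Standardized effect: d = |μ_{treatment} − μ_{placebo}| / σ = |15.5 − 19.1| / 7.6 = 0.4737
Noncentrality parameter: λ = d / √(1/n₁ + 1/n₂) = 0.4737 / √(1/8 + 1/6) = 0.8771
Two-sided α = 0.02 → critical value z_{0.01} = 2.326.
Power = Φ(λ − 2.326) + Φ(−λ − 2.326) = Φ(-1.449) + Φ(-3.203) = 0.0736 + 0.0007 = 0.0743.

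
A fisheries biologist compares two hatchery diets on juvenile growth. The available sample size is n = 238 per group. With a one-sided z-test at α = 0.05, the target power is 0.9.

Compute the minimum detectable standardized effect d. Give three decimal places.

Need Φ(δ − 1.645) = 0.9, so δ = 1.645 + 1.282 = 2.926.
δ = d·√(n/2) ⇒ d = δ/√(n/2) = 2.926/√(238/2) = 0.2683.

d ≈ 0.268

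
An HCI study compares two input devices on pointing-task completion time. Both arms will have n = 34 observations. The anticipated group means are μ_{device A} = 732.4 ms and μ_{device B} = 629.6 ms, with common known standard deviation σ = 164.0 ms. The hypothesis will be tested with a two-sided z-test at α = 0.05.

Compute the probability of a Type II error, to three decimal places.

Standardized effect: d = |μ_{device A} − μ_{device B}| / σ = |732.4 − 629.6| / 164.0 = 0.6268
Noncentrality parameter: δ = d·√(n/2) = 0.6268 × √(34/2) = 2.5845
Two-sided α = 0.05 → critical value z_{0.025} = 1.960.
Power = Φ(δ − 1.960) + Φ(−δ − 1.960) = Φ(0.625) + Φ(-4.544) = 0.7339 + 0.0000 = 0.7339.
Type II error: β = 1 − power = 1 − 0.7339 = 0.2661.

β ≈ 0.266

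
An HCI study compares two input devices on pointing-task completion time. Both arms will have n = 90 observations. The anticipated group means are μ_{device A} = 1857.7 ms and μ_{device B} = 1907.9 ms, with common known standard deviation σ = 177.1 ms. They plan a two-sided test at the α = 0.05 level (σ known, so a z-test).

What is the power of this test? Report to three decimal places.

Power ≈ 0.477

Standardized effect: d = |μ_{device A} − μ_{device B}| / σ = |1857.7 − 1907.9| / 177.1 = 0.2835
Noncentrality parameter: δ = d·√(n/2) = 0.2835 × √(90/2) = 1.9015
Critical value for a two-sided test at α = 0.05: z_{α/2} = 1.960.
Power = Φ(δ − 1.960) + Φ(−δ − 1.960) = Φ(-0.058) + Φ(-3.861) = 0.4767 + 0.0001 = 0.4767.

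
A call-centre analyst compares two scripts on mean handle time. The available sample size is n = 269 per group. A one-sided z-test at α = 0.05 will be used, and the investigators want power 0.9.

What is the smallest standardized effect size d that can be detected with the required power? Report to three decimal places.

d ≈ 0.252

Required noncentrality: δ = z_{0.05} + z_{0.10} = 1.645 + 1.282 = 2.926.
δ = d·√(n/2) ⇒ d = δ/√(n/2) = 2.926/√(269/2) = 0.2523.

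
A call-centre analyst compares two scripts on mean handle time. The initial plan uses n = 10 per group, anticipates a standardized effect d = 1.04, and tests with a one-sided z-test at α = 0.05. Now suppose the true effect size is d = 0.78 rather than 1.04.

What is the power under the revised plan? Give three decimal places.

Power ≈ 0.540

With d = 0.78: δ = d·√(n/2) = 0.78 × √(10/2) = 1.7441. Critical value z_{0.05} = 1.645.
Revised power = Φ(δ − 1.645) = Φ(0.099) = 0.5395.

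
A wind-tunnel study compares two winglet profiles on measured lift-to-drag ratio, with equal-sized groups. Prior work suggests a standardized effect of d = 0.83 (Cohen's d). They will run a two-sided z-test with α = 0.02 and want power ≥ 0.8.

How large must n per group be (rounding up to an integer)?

Set Φ(δ − 2.326) = 0.8; then δ − 2.326 = Φ⁻¹(0.8) = 0.842, giving δ = 3.168.
(For δ > 0 the lower-tail rejection region contributes negligibly to power, so the one-term inversion is standard.)
δ = d·√(n/2) ⇒ n = 2(δ/d)² = 2 × (3.168 / 0.83)² = 29.14.
Rounding up, n = 30 per group.

n = 30 per group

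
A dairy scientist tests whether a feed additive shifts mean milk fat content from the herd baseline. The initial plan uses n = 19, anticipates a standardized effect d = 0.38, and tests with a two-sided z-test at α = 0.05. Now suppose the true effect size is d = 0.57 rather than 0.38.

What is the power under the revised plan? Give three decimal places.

Power ≈ 0.700

With d = 0.57: δ = d·√n = 0.57 × √19 = 2.4846. Critical value z_{0.025} = 1.960.
Revised power = Φ(δ − 1.960) + Φ(−δ − 1.960) = Φ(0.525) + Φ(-4.445) = 0.7001 + 0.0000 = 0.7001.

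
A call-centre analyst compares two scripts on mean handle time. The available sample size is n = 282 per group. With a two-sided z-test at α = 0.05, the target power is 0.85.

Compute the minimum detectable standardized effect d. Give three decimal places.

Need Φ(δ − 1.960) = 0.85, so δ = 1.960 + 1.036 = 2.996.
(The second rejection-region term Φ(−δ − z_{α/2}) is negligible and dropped.)
δ = d·√(n/2) ⇒ d = δ/√(n/2) = 2.996/√(282/2) = 0.2523.

d ≈ 0.252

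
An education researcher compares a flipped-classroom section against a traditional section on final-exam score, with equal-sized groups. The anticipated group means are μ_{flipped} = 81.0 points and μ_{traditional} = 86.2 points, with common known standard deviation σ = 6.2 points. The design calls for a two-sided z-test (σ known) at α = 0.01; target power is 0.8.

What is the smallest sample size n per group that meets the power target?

n = 34 per group

Standardized effect: d = |μ_{flipped} − μ_{traditional}| / σ = |81.0 − 86.2| / 6.2 = 0.8387
Set Φ(δ − 2.576) = 0.8; then δ − 2.576 = Φ⁻¹(0.8) = 0.842, giving δ = 3.417.
(Ignoring the negligible lower-tail rejection probability gives the usual closed-form inversion.)
δ = d·√(n/2) ⇒ n = 2(δ/d)² = 2 × (3.417 / 0.8387)² = 33.21.
Rounding up, n = 34 per group.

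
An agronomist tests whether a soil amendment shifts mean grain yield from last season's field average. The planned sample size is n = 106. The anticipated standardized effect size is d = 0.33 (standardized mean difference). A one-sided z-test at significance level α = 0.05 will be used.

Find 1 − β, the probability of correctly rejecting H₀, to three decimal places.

Power ≈ 0.960

Noncentrality parameter: δ = d·√n = 0.33 × √106 = 3.3976
One-sided α = 0.05 → critical value z_{0.05} = 1.645.
Power = Φ(δ − 1.645) = Φ(1.753) = 0.9602.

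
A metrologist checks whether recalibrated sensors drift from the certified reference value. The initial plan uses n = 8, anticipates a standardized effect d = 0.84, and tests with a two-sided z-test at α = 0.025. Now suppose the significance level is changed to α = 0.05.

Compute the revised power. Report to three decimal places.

Power ≈ 0.661

δ = d·√n = 0.84 × √8 = 2.3759 (unchanged). New critical value: z_{0.025} = 1.960.
Revised power = Φ(δ − 1.960) + Φ(−δ − 1.960) = Φ(0.416) + Φ(-4.336) = 0.6613 + 0.0000 = 0.6613.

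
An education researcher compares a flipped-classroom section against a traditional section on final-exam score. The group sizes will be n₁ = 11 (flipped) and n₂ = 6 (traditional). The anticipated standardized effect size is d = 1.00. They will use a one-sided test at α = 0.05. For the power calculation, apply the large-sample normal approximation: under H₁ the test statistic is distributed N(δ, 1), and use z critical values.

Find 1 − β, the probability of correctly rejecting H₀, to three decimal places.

Noncentrality parameter: δ = d / √(1/n₁ + 1/n₂) = 1.00 / √(1/11 + 1/6) = 1.9704
Critical value for a one-sided test at α = 0.05: z_α = 1.645.
Power = Φ(δ − 1.645) = Φ(0.326) = 0.6276.

Power ≈ 0.628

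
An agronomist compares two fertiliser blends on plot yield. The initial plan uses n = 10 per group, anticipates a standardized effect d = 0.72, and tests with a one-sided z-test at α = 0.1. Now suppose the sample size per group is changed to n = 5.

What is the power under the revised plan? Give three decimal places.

Power ≈ 0.443

With n = 5 per group: δ = d·√(n/2) = 0.72 × √(5/2) = 1.1384. Critical value z_{0.1} = 1.282.
Revised power = P(Z > 1.282 − δ) = Φ(-0.143) = 0.4431.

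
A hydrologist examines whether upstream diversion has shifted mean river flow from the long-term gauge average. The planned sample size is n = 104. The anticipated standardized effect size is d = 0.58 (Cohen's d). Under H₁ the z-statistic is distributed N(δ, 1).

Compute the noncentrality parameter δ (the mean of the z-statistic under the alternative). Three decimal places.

δ ≈ 5.915

δ = d·√n = 0.58 × √104 = 5.9149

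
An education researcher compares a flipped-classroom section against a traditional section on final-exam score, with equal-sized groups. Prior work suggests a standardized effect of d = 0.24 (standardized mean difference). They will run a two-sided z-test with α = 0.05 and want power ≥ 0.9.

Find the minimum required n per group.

n = 365 per group

For power 0.9 need Φ(δ − z_{0.025}) = 0.9, so δ = z_{0.025} + z_{0.10} = 1.960 + 1.282 = 3.242.
(Ignoring the negligible lower-tail rejection probability gives the usual closed-form inversion.)
δ = d·√(n/2) ⇒ n = 2(δ/d)² = 2 × (3.242 / 0.24)² = 364.84.
Round up to the next whole unit.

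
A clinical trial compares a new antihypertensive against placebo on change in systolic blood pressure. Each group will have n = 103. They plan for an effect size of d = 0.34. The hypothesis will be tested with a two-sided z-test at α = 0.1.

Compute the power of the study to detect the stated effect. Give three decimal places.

Noncentrality parameter: δ = d·√(n/2) = 0.34 × √(103/2) = 2.4400
Two-sided α = 0.1 → critical value z_{0.05} = 1.645.
Power = Φ(δ − 1.645) + Φ(−δ − 1.645) = Φ(0.795) + Φ(-4.085) = 0.7867 + 0.0000 = 0.7867.

Power ≈ 0.787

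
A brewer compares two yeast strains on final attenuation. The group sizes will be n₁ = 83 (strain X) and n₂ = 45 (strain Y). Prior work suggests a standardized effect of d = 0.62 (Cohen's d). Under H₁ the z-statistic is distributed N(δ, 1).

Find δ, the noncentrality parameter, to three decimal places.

δ ≈ 3.349

The noncentrality parameter scales effect size by the design's sample-size factor: δ = d / √(1/n₁ + 1/n₂) = 0.62 / √(1/83 + 1/45) = 3.3491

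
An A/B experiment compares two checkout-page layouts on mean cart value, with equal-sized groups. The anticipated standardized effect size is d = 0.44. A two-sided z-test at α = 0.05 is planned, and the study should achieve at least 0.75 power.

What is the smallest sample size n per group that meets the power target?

n = 72 per group

For power 0.75 need Φ(δ − z_{0.025}) = 0.75, so δ = z_{0.025} + z_{0.25} = 1.960 + 0.674 = 2.634.
(Ignoring the negligible lower-tail rejection probability gives the usual closed-form inversion.)
δ = d·√(n/2) ⇒ n = 2(δ/d)² = 2 × (2.634 / 0.44)² = 71.70.
Rounding up, n = 72 per group.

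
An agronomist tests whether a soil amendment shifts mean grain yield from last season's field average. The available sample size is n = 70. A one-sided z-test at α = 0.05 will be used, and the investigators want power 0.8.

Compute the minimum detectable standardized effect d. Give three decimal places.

d ≈ 0.297

Required noncentrality: δ = z_{0.05} + z_{0.20} = 1.645 + 0.842 = 2.486.
δ = d·√n ⇒ d = δ/√n = 2.486/√70 = 0.2972.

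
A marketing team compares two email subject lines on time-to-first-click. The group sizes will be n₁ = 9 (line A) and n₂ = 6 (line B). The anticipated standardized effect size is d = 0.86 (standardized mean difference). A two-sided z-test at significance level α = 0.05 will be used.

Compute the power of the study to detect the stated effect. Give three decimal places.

Power ≈ 0.372

Noncentrality parameter: δ = d / √(1/n₁ + 1/n₂) = 0.86 / √(1/9 + 1/6) = 1.6317
Two-sided α = 0.05 → critical value z_{0.025} = 1.960.
Power = Φ(δ − 1.960) + Φ(−δ − 1.960) = Φ(-0.328) + Φ(-3.592) = 0.3714 + 0.0002 = 0.3715.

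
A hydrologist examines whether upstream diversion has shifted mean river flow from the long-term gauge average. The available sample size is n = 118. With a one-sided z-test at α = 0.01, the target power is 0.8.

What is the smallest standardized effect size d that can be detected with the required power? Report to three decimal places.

Need Φ(δ − 2.326) = 0.8, so δ = 2.326 + 0.842 = 3.168.
δ = d·√n ⇒ d = δ/√n = 3.168/√118 = 0.2916.

d ≈ 0.292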